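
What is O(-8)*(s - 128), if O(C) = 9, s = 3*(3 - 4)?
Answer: -1179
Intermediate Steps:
s = -3 (s = 3*(-1) = -3)
O(-8)*(s - 128) = 9*(-3 - 128) = 9*(-131) = -1179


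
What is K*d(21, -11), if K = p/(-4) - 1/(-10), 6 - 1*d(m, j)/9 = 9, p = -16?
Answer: -1107/10 ≈ -110.70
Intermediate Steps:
d(m, j) = -27 (d(m, j) = 54 - 9*9 = 54 - 81 = -27)
K = 41/10 (K = -16/(-4) - 1/(-10) = -16*(-1/4) - 1*(-1/10) = 4 + 1/10 = 41/10 ≈ 4.1000)
K*d(21, -11) = (41/10)*(-27) = -1107/10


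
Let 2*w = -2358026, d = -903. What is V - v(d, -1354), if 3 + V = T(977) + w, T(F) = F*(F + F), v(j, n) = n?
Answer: 731396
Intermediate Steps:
T(F) = 2*F² (T(F) = F*(2*F) = 2*F²)
w = -1179013 (w = (½)*(-2358026) = -1179013)
V = 730042 (V = -3 + (2*977² - 1179013) = -3 + (2*954529 - 1179013) = -3 + (1909058 - 1179013) = -3 + 730045 = 730042)
V - v(d, -1354) = 730042 - 1*(-1354) = 730042 + 1354 = 731396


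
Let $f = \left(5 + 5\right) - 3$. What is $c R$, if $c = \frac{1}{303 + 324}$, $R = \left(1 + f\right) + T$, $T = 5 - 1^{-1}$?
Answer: $\frac{4}{209} \approx 0.019139$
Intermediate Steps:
$T = 4$ ($T = 5 - 1 = 4$)
$f = 7$ ($f = 10 - 3 = 7$)
$R = 12$ ($R = \left(1 + 7\right) + 4 = 8 + 4 = 12$)
$c = \frac{1}{627} \approx 0.0015949$
$c R = \frac{1}{627} \cdot 12 = \frac{4}{209}$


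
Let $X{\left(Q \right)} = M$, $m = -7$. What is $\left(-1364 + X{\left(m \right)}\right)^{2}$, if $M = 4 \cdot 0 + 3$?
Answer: $1852321$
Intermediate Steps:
$M = 3$ ($M = 0 + 3 = 3$)
$X{\left(Q \right)} = 3$
$\left(-1364 + X{\left(m \right)}\right)^{2} = \left(-1364 + 3\right)^{2} = \left(-1361\right)^{2} = 1852321$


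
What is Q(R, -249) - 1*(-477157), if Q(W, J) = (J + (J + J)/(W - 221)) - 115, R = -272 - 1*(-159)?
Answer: 79624680/167 ≈ 4.7679e+5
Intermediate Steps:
R = -113 (R = -272 + 159 = -113)
Q(W, J) = -115 + J + 2*J/(-221 + W) (Q(W, J) = (J + (2*J)/(-221 + W)) - 115 = (J + 2*J/(-221 + W)) - 115 = -115 + J + 2*J/(-221 + W))
Q(R, -249) - 1*(-477157) = (25415 - 219*(-249) - 115*(-113) - 249*(-113))/(-221 - 113) - 1*(-477157) = (25415 + 54531 + 12995 + 28137)/(-334) + 477157 = -1/334*121078 + 477157 = -60539/167 + 477157 = 79624680/167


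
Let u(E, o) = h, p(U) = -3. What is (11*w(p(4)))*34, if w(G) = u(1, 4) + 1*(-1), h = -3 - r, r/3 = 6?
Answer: -8228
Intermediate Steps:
r = 18 (r = 3*6 = 18)
h = -21 (h = -3 - 1*18 = -3 - 18 = -21)
u(E, o) = -21
w(G) = -22 (w(G) = -21 + 1*(-1) = -21 - 1 = -22)
(11*w(p(4)))*34 = (11*(-22))*34 = -242*34 = -8228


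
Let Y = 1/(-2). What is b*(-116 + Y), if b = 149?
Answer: -34717/2 ≈ -17359.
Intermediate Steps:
Y = -1/2 ≈ -0.50000
b*(-116 + Y) = 149*(-116 - 1/2) = 149*(-233/2) = -34717/2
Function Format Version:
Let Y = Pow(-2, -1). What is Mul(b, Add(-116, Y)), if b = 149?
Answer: Rational(-34717, 2) ≈ -17359.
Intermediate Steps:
Y = Rational(-1, 2) ≈ -0.50000
Mul(b, Add(-116, Y)) = Mul(149, Add(-116, Rational(-1, 2))) = Mul(149, Rational(-233, 2)) = Rational(-34717, 2)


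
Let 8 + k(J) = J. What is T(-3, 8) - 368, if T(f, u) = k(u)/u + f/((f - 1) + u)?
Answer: -1475/4 ≈ -368.75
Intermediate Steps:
k(J) = -8 + J
T(f, u) = f/(-1 + f + u) + (-8 + u)/u (T(f, u) = (-8 + u)/u + f/((f - 1) + u) = (-8 + u)/u + f/((-1 + f) + u) = (-8 + u)/u + f/(-1 + f + u) = f/(-1 + f + u) + (-8 + u)/u)
T(-3, 8) - 368 = (8 - 1*8 - 3*8 - 3*(-8 + 8) + 8*(-8 + 8))/(8*(-1 - 3 + 8)) - 368 = (⅛)*(8 - 8 - 24 - 3*0 + 8*0)/4 - 368 = (⅛)*(¼)*(8 - 8 - 24 + 0 + 0) - 368 = (⅛)*(¼)*(-24) - 368 = -¾ - 368 = -1475/4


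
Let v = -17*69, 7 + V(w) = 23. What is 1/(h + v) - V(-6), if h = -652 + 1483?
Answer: -5473/342 ≈ -16.003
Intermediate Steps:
V(w) = 16 (V(w) = -7 + 23 = 16)
h = 831
v = -1173
1/(h + v) - V(-6) = 1/(831 - 1173) - 1*16 = 1/(-342) - 16 = -1/342 - 16 = -5473/342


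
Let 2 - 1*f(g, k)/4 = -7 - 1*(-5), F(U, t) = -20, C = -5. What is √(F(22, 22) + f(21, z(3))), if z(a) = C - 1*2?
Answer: 2*I ≈ 2.0*I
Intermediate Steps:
z(a) = -7 (z(a) = -5 - 1*2 = -5 - 2 = -7)
f(g, k) = 16 (f(g, k) = 8 - 4*(-7 - 1*(-5)) = 8 - 4*(-7 + 5) = 8 - 4*(-2) = 8 + 8 = 16)
√(F(22, 22) + f(21, z(3))) = √(-20 + 16) = √(-4) = 2*I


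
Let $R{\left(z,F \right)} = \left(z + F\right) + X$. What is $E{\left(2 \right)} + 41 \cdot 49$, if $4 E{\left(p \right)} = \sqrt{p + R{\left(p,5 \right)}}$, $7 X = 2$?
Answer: $2009 + \frac{\sqrt{455}}{28} \approx 2009.8$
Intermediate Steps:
$X = \frac{2}{7}$ ($X = \frac{1}{7} \cdot 2 = \frac{2}{7} \approx 0.28571$)
$R{\left(z,F \right)} = \frac{2}{7} + F + z$ ($R{\left(z,F \right)} = \left(z + F\right) + \frac{2}{7} = \left(F + z\right) + \frac{2}{7} = \frac{2}{7} + F + z$)
$E{\left(p \right)} = \frac{\sqrt{\frac{37}{7} + 2 p}}{4}$ ($E{\left(p \right)} = \frac{\sqrt{p + \left(\frac{2}{7} + 5 + p\right)}}{4} = \frac{\sqrt{p + \left(\frac{37}{7} + p\right)}}{4} = \frac{\sqrt{\frac{37}{7} + 2 p}}{4}$)
$E{\left(2 \right)} + 41 \cdot 49 = \frac{\sqrt{259 + 98 \cdot 2}}{28} + 41 \cdot 49 = \frac{\sqrt{259 + 196}}{28} + 2009 = \frac{\sqrt{455}}{28} + 2009 = 2009 + \frac{\sqrt{455}}{28}$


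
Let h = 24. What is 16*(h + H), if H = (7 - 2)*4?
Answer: 704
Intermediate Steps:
H = 20 (H = 5*4 = 20)
16*(h + H) = 16*(24 + 20) = 16*44 = 704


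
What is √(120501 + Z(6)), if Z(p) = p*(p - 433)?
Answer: √117939 ≈ 343.42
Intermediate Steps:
Z(p) = p*(-433 + p)
√(120501 + Z(6)) = √(120501 + 6*(-433 + 6)) = √(120501 + 6*(-427)) = √(120501 - 2562) = √117939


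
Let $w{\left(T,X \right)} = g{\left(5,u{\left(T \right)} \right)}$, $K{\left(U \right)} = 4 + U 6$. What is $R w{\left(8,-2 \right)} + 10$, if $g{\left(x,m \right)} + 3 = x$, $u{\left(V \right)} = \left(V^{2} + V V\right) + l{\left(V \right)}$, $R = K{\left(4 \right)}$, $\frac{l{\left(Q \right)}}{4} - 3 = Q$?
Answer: $66$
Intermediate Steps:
$l{\left(Q \right)} = 12 + 4 Q$
$K{\left(U \right)} = 4 + 6 U$
$R = 28$ ($R = 4 + 6 \cdot 4 = 4 + 24 = 28$)
$u{\left(V \right)} = 12 + 2 V^{2} + 4 V$ ($u{\left(V \right)} = \left(V^{2} + V V\right) + \left(12 + 4 V\right) = \left(V^{2} + V^{2}\right) + \left(12 + 4 V\right) = 2 V^{2} + \left(12 + 4 V\right) = 12 + 2 V^{2} + 4 V$)
$g{\left(x,m \right)} = -3 + x$
$w{\left(T,X \right)} = 2$ ($w{\left(T,X \right)} = -3 + 5 = 2$)
$R w{\left(8,-2 \right)} + 10 = 28 \cdot 2 + 10 = 56 + 10 = 66$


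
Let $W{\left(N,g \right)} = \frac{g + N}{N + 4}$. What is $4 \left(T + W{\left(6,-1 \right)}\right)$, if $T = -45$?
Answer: $-178$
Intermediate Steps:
$W{\left(N,g \right)} = \frac{N + g}{4 + N}$
$4 \left(T + W{\left(6,-1 \right)}\right) = 4 \left(-45 + \frac{6 - 1}{4 + 6}\right) = 4 \left(-45 + \frac{1}{10} \cdot 5\right) = 4 \left(-45 + \frac{1}{2}\right) = 4 \left(- \frac{89}{2}\right) = -178$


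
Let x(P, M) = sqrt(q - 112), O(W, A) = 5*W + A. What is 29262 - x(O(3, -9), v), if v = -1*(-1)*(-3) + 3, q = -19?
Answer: 29262 - I*sqrt(131) ≈ 29262.0 - 11.446*I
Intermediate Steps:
v = 0 (v = 1*(-3) + 3 = -3 + 3 = 0)
O(W, A) = A + 5*W
x(P, M) = I*sqrt(131) (x(P, M) = sqrt(-19 - 112) = sqrt(-131) = I*sqrt(131))
29262 - x(O(3, -9), v) = 29262 - I*sqrt(131)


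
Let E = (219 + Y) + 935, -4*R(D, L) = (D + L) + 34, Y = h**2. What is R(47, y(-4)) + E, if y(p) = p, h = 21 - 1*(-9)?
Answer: 8139/4 ≈ 2034.8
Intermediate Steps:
h = 30 (h = 21 + 9 = 30)
Y = 900 (Y = 30**2 = 900)
R(D, L) = -17/2 - D/4 - L/4 (R(D, L) = -((D + L) + 34)/4 = -(34 + D + L)/4 = -17/2 - D/4 - L/4)
E = 2054 (E = (219 + 900) + 935 = 1119 + 935 = 2054)
R(47, y(-4)) + E = (-17/2 - 1/4*47 - 1/4*(-4)) + 2054 = (-17/2 - 47/4 + 1) + 2054 = -77/4 + 2054 = 8139/4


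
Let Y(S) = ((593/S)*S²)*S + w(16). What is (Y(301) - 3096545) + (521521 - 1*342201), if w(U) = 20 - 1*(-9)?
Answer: 50809197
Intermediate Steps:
w(U) = 29 (w(U) = 20 + 9 = 29)
Y(S) = 29 + 593*S² (Y(S) = ((593/S)*S²)*S + 29 = (593*S)*S + 29 = 593*S² + 29 = 29 + 593*S²)
(Y(301) - 3096545) + (521521 - 1*342201) = ((29 + 593*301²) - 3096545) + (521521 - 1*342201) = ((29 + 593*90601) - 3096545) + (521521 - 342201) = ((29 + 53726393) - 3096545) + 179320 = (53726422 - 3096545) + 179320 = 50629877 + 179320 = 50809197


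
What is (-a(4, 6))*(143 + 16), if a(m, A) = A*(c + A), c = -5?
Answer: -954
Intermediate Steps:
a(m, A) = A*(-5 + A)
(-a(4, 6))*(143 + 16) = (-6*(-5 + 6))*(143 + 16) = -6*159 = -954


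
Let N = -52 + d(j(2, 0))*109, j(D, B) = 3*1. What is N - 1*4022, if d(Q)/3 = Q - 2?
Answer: -3747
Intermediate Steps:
j(D, B) = 3
d(Q) = -6 + 3*Q (d(Q) = 3*(Q - 2) = 3*(-2 + Q) = -6 + 3*Q)
N = 275 (N = -52 + (-6 + 3*3)*109 = -52 + (-6 + 9)*109 = -52 + 3*109 = -52 + 327 = 275)
N - 1*4022 = 275 - 1*4022 = 275 - 4022 = -3747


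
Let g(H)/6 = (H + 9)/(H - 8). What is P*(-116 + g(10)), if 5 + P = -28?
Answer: 1947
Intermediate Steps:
P = -33 (P = -5 - 28 = -33)
g(H) = 6*(9 + H)/(-8 + H) (g(H) = 6*((H + 9)/(H - 8)) = 6*((9 + H)/(-8 + H)) = 6*(9 + H)/(-8 + H))
P*(-116 + g(10)) = -33*(-116 + 6*(9 + 10)/(-8 + 10)) = -33*(-116 + 6*19/2) = -33*(-116 + 6*(½)*19) = -33*(-116 + 57) = -33*(-59) = 1947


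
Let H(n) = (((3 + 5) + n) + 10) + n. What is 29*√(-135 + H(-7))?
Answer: 29*I*√131 ≈ 331.92*I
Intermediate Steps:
H(n) = 18 + 2*n (H(n) = ((8 + n) + 10) + n = (18 + n) + n = 18 + 2*n)
29*√(-135 + H(-7)) = 29*√(-135 + (18 + 2*(-7))) = 29*√(-135 + (18 - 14)) = 29*√(-135 + 4) = 29*√(-131) = 29*(I*√131) = 29*I*√131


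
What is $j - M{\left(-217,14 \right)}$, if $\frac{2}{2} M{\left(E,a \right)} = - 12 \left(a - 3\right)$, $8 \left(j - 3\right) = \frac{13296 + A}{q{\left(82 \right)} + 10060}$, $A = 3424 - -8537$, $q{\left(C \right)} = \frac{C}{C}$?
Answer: $\frac{10891137}{80488} \approx 135.31$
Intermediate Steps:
$q{\left(C \right)} = 1$
$A = 11961$ ($A = 3424 + 8537 = 11961$)
$j = \frac{266721}{80488}$ ($j = 3 + \frac{\left(13296 + 11961\right) \frac{1}{1 + 10060}}{8} = 3 + \frac{25257 \cdot \frac{1}{10061}}{8} = 3 + \frac{1}{8} \cdot \frac{25257}{10061} = 3 + \frac{25257}{80488} = \frac{266721}{80488} \approx 3.3138$)
$M{\left(E,a \right)} = 36 - 12 a$ ($M{\left(E,a \right)} = - 12 \left(a - 3\right) = - 12 \left(-3 + a\right) = 36 - 12 a$)
$j - M{\left(-217,14 \right)} = \frac{266721}{80488} - \left(36 - 168\right) = \frac{266721}{80488} - -132 = \frac{266721}{80488} + 132 = \frac{10891137}{80488}$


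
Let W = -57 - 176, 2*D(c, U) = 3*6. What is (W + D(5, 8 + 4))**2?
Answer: 50176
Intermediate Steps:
D(c, U) = 9 (D(c, U) = (3*6)/2 = (1/2)*18 = 9)
W = -233
(W + D(5, 8 + 4))**2 = (-233 + 9)**2 = (-224)**2 = 50176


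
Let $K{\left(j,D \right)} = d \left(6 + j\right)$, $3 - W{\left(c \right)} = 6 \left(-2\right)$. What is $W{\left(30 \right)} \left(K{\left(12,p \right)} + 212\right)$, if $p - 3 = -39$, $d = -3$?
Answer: $2370$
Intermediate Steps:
$p = -36$ ($p = 3 - 39 = -36$)
$W{\left(c \right)} = 15$ ($W{\left(c \right)} = 3 - 6 \left(-2\right) = 3 - -12 = 3 + 12 = 15$)
$K{\left(j,D \right)} = -18 - 3 j$ ($K{\left(j,D \right)} = - 3 \left(6 + j\right) = -18 - 3 j$)
$W{\left(30 \right)} \left(K{\left(12,p \right)} + 212\right) = 15 \left(\left(-18 - 36\right) + 212\right) = 15 \left(-54 + 212\right) = 15 \cdot 158 = 2370$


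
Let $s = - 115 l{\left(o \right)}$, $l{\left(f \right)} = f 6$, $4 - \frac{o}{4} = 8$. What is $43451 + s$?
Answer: $54491$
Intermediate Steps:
$o = -16$ ($o = 16 - 32 = -16$)
$l{\left(f \right)} = 6 f$
$s = 11040$ ($s = - 115 \cdot 6 \left(-16\right) = \left(-115\right) \left(-96\right) = 11040$)
$43451 + s = 43451 + 11040 = 54491$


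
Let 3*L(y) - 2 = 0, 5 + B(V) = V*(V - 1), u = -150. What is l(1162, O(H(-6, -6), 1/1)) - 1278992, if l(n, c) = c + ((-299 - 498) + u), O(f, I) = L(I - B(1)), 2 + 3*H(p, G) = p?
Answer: -3839815/3 ≈ -1.2799e+6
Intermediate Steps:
H(p, G) = -2/3 + p/3
B(V) = -5 + V*(-1 + V) (B(V) = -5 + V*(V - 1) = -5 + V*(-1 + V))
L(y) = 2/3 (L(y) = 2/3 + (1/3)*0 = 2/3 + 0 = 2/3)
O(f, I) = 2/3
l(n, c) = -947 + c (l(n, c) = c + ((-299 - 498) - 150) = c + (-797 - 150) = c - 947 = -947 + c)
l(1162, O(H(-6, -6), 1/1)) - 1278992 = (-947 + 2/3) - 1278992 = -2839/3 - 1278992 = -3839815/3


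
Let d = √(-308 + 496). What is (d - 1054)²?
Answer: 1111104 - 4216*√47 ≈ 1.0822e+6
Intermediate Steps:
d = 2*√47 (d = √188 = 2*√47 ≈ 13.711)
(d - 1054)² = (2*√47 - 1054)² = (-1054 + 2*√47)²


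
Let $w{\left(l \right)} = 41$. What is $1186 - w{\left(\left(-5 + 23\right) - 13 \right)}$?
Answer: $1145$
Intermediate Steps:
$1186 - w{\left(\left(-5 + 23\right) - 13 \right)} = 1186 - 41 = 1145$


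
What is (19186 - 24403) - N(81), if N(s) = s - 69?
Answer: -5229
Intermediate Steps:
N(s) = -69 + s
(19186 - 24403) - N(81) = (19186 - 24403) - (-69 + 81) = -5217 - 1*12 = -5217 - 12 = -5229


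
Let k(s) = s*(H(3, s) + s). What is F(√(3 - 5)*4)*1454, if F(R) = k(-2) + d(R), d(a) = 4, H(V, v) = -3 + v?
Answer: 26172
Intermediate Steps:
k(s) = s*(-3 + 2*s) (k(s) = s*((-3 + s) + s) = s*(-3 + 2*s))
F(R) = 18 (F(R) = -2*(-3 + 2*(-2)) + 4 = -2*(-3 - 4) + 4 = -2*(-7) + 4 = 14 + 4 = 18)
F(√(3 - 5)*4)*1454 = 18*1454 = 26172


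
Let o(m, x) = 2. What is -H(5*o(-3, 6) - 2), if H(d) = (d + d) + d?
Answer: -24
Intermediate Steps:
H(d) = 3*d (H(d) = 2*d + d = 3*d)
-H(5*o(-3, 6) - 2) = -3*(5*2 - 2) = -3*(10 - 2) = -3*8 = -1*24 = -24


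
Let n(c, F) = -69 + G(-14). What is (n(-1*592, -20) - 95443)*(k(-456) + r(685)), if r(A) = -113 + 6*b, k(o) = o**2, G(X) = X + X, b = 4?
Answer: -19857702380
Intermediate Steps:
G(X) = 2*X
n(c, F) = -97 (n(c, F) = -69 + 2*(-14) = -69 - 28 = -97)
r(A) = -89 (r(A) = -113 + 6*4 = -113 + 24 = -89)
(n(-1*592, -20) - 95443)*(k(-456) + r(685)) = (-97 - 95443)*((-456)**2 - 89) = -95540*(207936 - 89) = -95540*207847 = -19857702380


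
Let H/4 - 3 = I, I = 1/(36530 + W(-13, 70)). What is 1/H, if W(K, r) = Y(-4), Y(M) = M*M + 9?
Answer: 36555/438664 ≈ 0.083333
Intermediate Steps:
Y(M) = 9 + M² (Y(M) = M² + 9 = 9 + M²)
W(K, r) = 25 (W(K, r) = 9 + (-4)² = 9 + 16 = 25)
I = 1/36555 (I = 1/(36530 + 25) = 1/36555 ≈ 2.7356e-5)
H = 438664/36555 (H = 12 + 4*(1/36555) = 12 + 4/36555 = 438664/36555 ≈ 12.000)
1/H = 1/(438664/36555) = 36555/438664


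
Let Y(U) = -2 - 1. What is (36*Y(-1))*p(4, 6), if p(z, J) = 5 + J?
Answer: -1188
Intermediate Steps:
Y(U) = -3
(36*Y(-1))*p(4, 6) = (36*(-3))*(5 + 6) = -108*11 = -1188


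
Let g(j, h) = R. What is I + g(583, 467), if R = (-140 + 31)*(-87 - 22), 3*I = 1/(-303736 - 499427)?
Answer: 28627138808/2409489 ≈ 11881.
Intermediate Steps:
I = -1/2409489 (I = 1/(3*(-303736 - 499427)) = (⅓)/(-803163) = (⅓)*(-1/803163) = -1/2409489 ≈ -4.1503e-7)
R = 11881 (R = -109*(-109) = 11881)
g(j, h) = 11881
I + g(583, 467) = -1/2409489 + 11881 = 28627138808/2409489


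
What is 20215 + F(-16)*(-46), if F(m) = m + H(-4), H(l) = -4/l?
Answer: 20905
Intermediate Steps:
F(m) = 1 + m (F(m) = m - 4/(-4) = m - 4*(-¼) = m + 1 = 1 + m)
20215 + F(-16)*(-46) = 20215 + (1 - 16)*(-46) = 20215 - 15*(-46) = 20215 + 690 = 20905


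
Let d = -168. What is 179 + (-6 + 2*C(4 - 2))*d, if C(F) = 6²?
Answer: -10909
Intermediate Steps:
C(F) = 36
179 + (-6 + 2*C(4 - 2))*d = 179 + (-6 + 2*36)*(-168) = 179 + (-6 + 72)*(-168) = 179 + 66*(-168) = 179 - 11088 = -10909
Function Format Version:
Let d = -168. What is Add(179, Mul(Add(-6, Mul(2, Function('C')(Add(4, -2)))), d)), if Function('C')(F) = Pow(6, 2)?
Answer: -10909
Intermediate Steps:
Function('C')(F) = 36
Add(179, Mul(Add(-6, Mul(2, Function('C')(Add(4, -2)))), d)) = Add(179, Mul(Add(-6, Mul(2, 36)), -168)) = Add(179, Mul(Add(-6, 72), -168)) = Add(179, Mul(66, -168)) = Add(179, -11088) = -10909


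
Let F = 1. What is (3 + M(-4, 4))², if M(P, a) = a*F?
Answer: 49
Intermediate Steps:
M(P, a) = a (M(P, a) = a*1 = a)
(3 + M(-4, 4))² = (3 + 4)² = 7² = 49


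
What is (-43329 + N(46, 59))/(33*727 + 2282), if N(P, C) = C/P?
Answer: -1993075/1208558 ≈ -1.6491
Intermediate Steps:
(-43329 + N(46, 59))/(33*727 + 2282) = (-43329 + 59/46)/(33*727 + 2282) = (-43329 + 59*(1/46))/(23991 + 2282) = (-43329 + 59/46)/26273 = -1993075/46*1/26273 = -1993075/1208558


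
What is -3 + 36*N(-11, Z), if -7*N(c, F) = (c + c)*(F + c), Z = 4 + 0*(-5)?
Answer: -795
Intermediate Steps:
Z = 4 (Z = 4 + 0 = 4)
N(c, F) = -2*c*(F + c)/7 (N(c, F) = -(c + c)*(F + c)/7 = -2*c*(F + c)/7)
-3 + 36*N(-11, Z) = -3 + 36*(-2/7*(-11)*(4 - 11)) = -3 + 36*(-2/7*(-11)*(-7)) = -3 + 36*(-22) = -3 - 792 = -795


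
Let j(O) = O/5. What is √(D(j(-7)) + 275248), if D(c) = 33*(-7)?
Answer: √275017 ≈ 524.42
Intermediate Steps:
j(O) = O/5 (j(O) = O*(⅕) = O/5)
D(c) = -231
√(D(j(-7)) + 275248) = √(-231 + 275248) = √275017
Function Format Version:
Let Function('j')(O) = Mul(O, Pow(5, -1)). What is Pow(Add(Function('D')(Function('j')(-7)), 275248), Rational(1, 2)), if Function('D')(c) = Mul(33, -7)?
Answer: Pow(275017, Rational(1, 2)) ≈ 524.42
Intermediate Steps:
Function('j')(O) = Mul(Rational(1, 5), O) (Function('j')(O) = Mul(O, Rational(1, 5)) = Mul(Rational(1, 5), O))
Function('D')(c) = -231
Pow(Add(Function('D')(Function('j')(-7)), 275248), Rational(1, 2)) = Pow(Add(-231, 275248), Rational(1, 2)) = Pow(275017, Rational(1, 2))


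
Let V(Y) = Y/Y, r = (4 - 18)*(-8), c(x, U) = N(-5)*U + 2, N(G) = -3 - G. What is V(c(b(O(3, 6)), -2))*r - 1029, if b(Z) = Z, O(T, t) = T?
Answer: -917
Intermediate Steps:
c(x, U) = 2 + 2*U (c(x, U) = (-3 - 1*(-5))*U + 2 = (-3 + 5)*U + 2 = 2*U + 2 = 2 + 2*U)
r = 112 (r = -14*(-8) = 112)
V(Y) = 1
V(c(b(O(3, 6)), -2))*r - 1029 = 1*112 - 1029 = 112 - 1029 = -917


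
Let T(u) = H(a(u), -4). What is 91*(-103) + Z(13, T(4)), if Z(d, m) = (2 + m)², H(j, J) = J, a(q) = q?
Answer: -9369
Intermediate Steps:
T(u) = -4
91*(-103) + Z(13, T(4)) = 91*(-103) + (2 - 4)² = -9373 + (-2)² = -9373 + 4 = -9369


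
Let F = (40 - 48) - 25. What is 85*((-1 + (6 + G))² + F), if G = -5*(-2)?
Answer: 16320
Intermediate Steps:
G = 10
F = -33 (F = -8 - 25 = -33)
85*((-1 + (6 + G))² + F) = 85*((-1 + (6 + 10))² - 33) = 85*((-1 + 16)² - 33) = 85*(15² - 33) = 85*(225 - 33) = 85*192 = 16320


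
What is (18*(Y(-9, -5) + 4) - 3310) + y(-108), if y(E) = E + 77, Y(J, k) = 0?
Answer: -3269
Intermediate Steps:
y(E) = 77 + E
(18*(Y(-9, -5) + 4) - 3310) + y(-108) = (18*(0 + 4) - 3310) + (77 - 108) = (18*4 - 3310) - 31 = (72 - 3310) - 31 = -3238 - 31 = -3269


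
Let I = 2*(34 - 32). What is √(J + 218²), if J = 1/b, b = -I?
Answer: √190095/2 ≈ 218.00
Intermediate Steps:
I = 4 (I = 2*2 = 4)
b = -4 (b = -1*4 = -4)
J = -¼ (J = 1/(-4) = -¼ ≈ -0.25000)
√(J + 218²) = √(-¼ + 218²) = √(-¼ + 47524) = √(190095/4) = √190095/2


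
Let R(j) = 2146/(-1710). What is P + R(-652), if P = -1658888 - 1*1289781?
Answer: -2521113068/855 ≈ -2.9487e+6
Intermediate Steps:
R(j) = -1073/855 (R(j) = 2146*(-1/1710) = -1073/855)
P = -2948669 (P = -1658888 - 1289781 = -2948669)
P + R(-652) = -2948669 - 1073/855 = -2521113068/855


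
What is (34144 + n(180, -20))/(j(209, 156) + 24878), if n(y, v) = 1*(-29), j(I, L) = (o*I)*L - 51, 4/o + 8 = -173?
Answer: 6174815/4363271 ≈ 1.4152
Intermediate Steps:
o = -4/181 (o = 4/(-8 - 173) = 4/(-181) = 4*(-1/181) = -4/181 ≈ -0.022099)
j(I, L) = -51 - 4*I*L/181 (j(I, L) = (-4*I/181)*L - 51 = -4*I*L/181 - 51 = -51 - 4*I*L/181)
n(y, v) = -29
(34144 + n(180, -20))/(j(209, 156) + 24878) = (34144 - 29)/((-51 - 4/181*209*156) + 24878) = 34115/((-51 - 130416/181) + 24878) = 34115/(-139647/181 + 24878) = 34115/(4363271/181) = 34115*(181/4363271) = 6174815/4363271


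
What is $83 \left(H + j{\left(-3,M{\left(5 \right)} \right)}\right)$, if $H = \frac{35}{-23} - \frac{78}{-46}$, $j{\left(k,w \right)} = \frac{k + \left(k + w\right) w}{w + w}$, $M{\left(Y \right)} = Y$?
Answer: $\frac{16683}{230} \approx 72.535$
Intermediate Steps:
$j{\left(k,w \right)} = \frac{k + w \left(k + w\right)}{2 w}$
$H = \frac{4}{23}$ ($H = 35 \left(- \frac{1}{23}\right) - - \frac{39}{23} = - \frac{35}{23} + \frac{39}{23} = \frac{4}{23} \approx 0.17391$)
$83 \left(H + j{\left(-3,M{\left(5 \right)} \right)}\right) = 83 \left(\frac{4}{23} + \frac{-3 + 5 \left(-3 + 5\right)}{2 \cdot 5}\right) = 83 \left(\frac{4}{23} + \frac{1}{2} \cdot \frac{1}{5} \left(-3 + 5 \cdot 2\right)\right) = 83 \left(\frac{4}{23} + \frac{1}{2} \cdot \frac{1}{5} \left(-3 + 10\right)\right) = 83 \left(\frac{4}{23} + \frac{1}{2} \cdot \frac{1}{5} \cdot 7\right) = 83 \left(\frac{4}{23} + \frac{7}{10}\right) = 83 \cdot \frac{201}{230} = \frac{16683}{230}$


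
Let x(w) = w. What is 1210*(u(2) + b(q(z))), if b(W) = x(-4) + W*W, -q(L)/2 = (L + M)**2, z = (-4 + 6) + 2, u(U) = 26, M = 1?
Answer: 3051620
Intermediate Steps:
z = 4 (z = 2 + 2 = 4)
q(L) = -2*(1 + L)**2 (q(L) = -2*(L + 1)**2 = -2*(1 + L)**2)
b(W) = -4 + W**2 (b(W) = -4 + W*W = -4 + W**2)
1210*(u(2) + b(q(z))) = 1210*(26 + (-4 + (-2*(1 + 4)**2)**2)) = 1210*(26 + (-4 + (-2*5**2)**2)) = 1210*(26 + (-4 + (-2*25)**2)) = 1210*(26 + (-4 + (-50)**2)) = 1210*(26 + (-4 + 2500)) = 1210*(26 + 2496) = 1210*2522 = 3051620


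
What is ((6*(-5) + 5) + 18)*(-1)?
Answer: 7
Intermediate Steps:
((6*(-5) + 5) + 18)*(-1) = ((-30 + 5) + 18)*(-1) = (-25 + 18)*(-1) = -7*(-1) = 7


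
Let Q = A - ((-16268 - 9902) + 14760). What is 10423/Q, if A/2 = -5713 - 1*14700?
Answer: -10423/29416 ≈ -0.35433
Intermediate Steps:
A = -40826 (A = 2*(-5713 - 1*14700) = 2*(-5713 - 14700) = 2*(-20413) = -40826)
Q = -29416 (Q = -40826 - ((-16268 - 9902) + 14760) = -40826 - (-26170 + 14760) = -40826 - 1*(-11410) = -40826 + 11410 = -29416)
10423/Q = 10423/(-29416) = 10423*(-1/29416) = -10423/29416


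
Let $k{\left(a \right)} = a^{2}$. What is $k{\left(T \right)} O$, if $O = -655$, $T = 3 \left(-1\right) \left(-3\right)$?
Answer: $-53055$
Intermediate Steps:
$T = 9$ ($T = \left(-3\right) \left(-3\right) = 9$)
$k{\left(T \right)} O = 9^{2} \left(-655\right) = 81 \left(-655\right) = -53055$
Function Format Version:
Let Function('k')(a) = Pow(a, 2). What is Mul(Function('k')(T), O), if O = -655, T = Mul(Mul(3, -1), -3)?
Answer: -53055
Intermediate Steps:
T = 9 (T = Mul(-3, -3) = 9)
Mul(Function('k')(T), O) = Mul(Pow(9, 2), -655) = Mul(81, -655) = -53055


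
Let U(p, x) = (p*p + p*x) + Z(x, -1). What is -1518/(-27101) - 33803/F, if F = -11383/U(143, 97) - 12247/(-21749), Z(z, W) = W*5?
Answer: -683697027300697421/4679988706738 ≈ -1.4609e+5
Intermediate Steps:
Z(z, W) = 5*W
U(p, x) = -5 + p² + p*x (U(p, x) = (p*p + p*x) + 5*(-1) = (p² + p*x) - 5 = -5 + p² + p*x)
F = 172686938/746316935 (F = -11383/(-5 + 143² + 143*97) - 12247/(-21749) = -11383/(-5 + 20449 + 13871) - 12247*(-1/21749) = -11383/34315 + 12247/21749 = 172686938/746316935 ≈ 0.23139)
-1518/(-27101) - 33803/F = -1518/(-27101) - 33803/172686938/746316935 = -1518*(-1/27101) - 33803*746316935/172686938 = 1518/27101 - 25227751353805/172686938 = -683697027300697421/4679988706738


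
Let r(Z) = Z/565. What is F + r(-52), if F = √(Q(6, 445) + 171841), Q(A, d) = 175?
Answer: -52/565 + 4*√10751 ≈ 414.66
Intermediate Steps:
r(Z) = Z/565 (r(Z) = Z*(1/565) = Z/565)
F = 4*√10751 (F = √(175 + 171841) = √172016 = 4*√10751 ≈ 414.75)
F + r(-52) = 4*√10751 + (1/565)*(-52) = 4*√10751 - 52/565 = -52/565 + 4*√10751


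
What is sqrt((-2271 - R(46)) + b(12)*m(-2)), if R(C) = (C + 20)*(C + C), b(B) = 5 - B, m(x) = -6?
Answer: I*sqrt(8301) ≈ 91.11*I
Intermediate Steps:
R(C) = 2*C*(20 + C) (R(C) = (20 + C)*(2*C) = 2*C*(20 + C))
sqrt((-2271 - R(46)) + b(12)*m(-2)) = sqrt((-2271 - 2*46*(20 + 46)) + (5 - 1*12)*(-6)) = sqrt((-2271 - 2*46*66) + (5 - 12)*(-6)) = sqrt((-2271 - 1*6072) - 7*(-6)) = sqrt((-2271 - 6072) + 42) = sqrt(-8343 + 42) = sqrt(-8301) = I*sqrt(8301)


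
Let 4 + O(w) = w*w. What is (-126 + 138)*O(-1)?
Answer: -36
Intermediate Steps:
O(w) = -4 + w² (O(w) = -4 + w*w = -4 + w²)
(-126 + 138)*O(-1) = (-126 + 138)*(-4 + (-1)²) = 12*(-4 + 1) = 12*(-3) = -36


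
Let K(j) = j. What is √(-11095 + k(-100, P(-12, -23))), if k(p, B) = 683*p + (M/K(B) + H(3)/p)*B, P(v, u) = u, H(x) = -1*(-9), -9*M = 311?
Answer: I*√71484737/30 ≈ 281.83*I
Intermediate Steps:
M = -311/9 (M = -⅑*311 = -311/9 ≈ -34.556)
H(x) = 9
k(p, B) = 683*p + B*(9/p - 311/(9*B)) (k(p, B) = 683*p + (-311/(9*B) + 9/p)*B = 683*p + (9/p - 311/(9*B))*B = 683*p + B*(9/p - 311/(9*B)))
√(-11095 + k(-100, P(-12, -23))) = √(-11095 + (-311/9 + 683*(-100) + 9*(-23)/(-100))) = √(-11095 + (-311/9 - 68300 + 9*(-23)*(-1/100))) = √(-11095 + (-311/9 - 68300 + 207/100)) = √(-11095 - 61499237/900) = √(-71484737/900) = I*√71484737/30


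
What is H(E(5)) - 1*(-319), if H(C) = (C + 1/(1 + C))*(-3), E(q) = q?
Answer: 607/2 ≈ 303.50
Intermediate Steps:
H(C) = -3*C - 3/(1 + C)
H(E(5)) - 1*(-319) = 3*(-1 - 1*5 - 1*5**2)/(1 + 5) - 1*(-319) = 3*(-1 - 5 - 1*25)/6 + 319 = 3*(1/6)*(-1 - 5 - 25) + 319 = 3*(1/6)*(-31) + 319 = -31/2 + 319 = 607/2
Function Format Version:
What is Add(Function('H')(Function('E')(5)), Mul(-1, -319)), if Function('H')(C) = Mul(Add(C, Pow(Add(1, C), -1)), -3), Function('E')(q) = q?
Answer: Rational(607, 2) ≈ 303.50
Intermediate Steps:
Function('H')(C) = Add(Mul(-3, C), Mul(-3, Pow(Add(1, C), -1)))
Add(Function('H')(Function('E')(5)), Mul(-1, -319)) = Add(Mul(3, Pow(Add(1, 5), -1), Add(-1, Mul(-1, 5), Mul(-1, Pow(5, 2)))), Mul(-1, -319)) = Add(Mul(3, Pow(6, -1), Add(-1, -5, Mul(-1, 25))), 319) = Add(Mul(3, Rational(1, 6), Add(-1, -5, -25)), 319) = Add(Mul(3, Rational(1, 6), -31), 319) = Add(Rational(-31, 2), 319) = Rational(607, 2)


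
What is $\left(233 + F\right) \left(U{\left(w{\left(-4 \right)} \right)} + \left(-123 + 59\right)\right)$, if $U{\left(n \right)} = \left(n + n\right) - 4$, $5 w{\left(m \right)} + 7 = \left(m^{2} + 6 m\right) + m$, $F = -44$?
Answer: $- \frac{71442}{5} \approx -14288.0$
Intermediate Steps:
$w{\left(m \right)} = - \frac{7}{5} + \frac{m^{2}}{5} + \frac{7 m}{5}$ ($w{\left(m \right)} = - \frac{7}{5} + \frac{\left(m^{2} + 6 m\right) + m}{5} = - \frac{7}{5} + \frac{m^{2} + 7 m}{5} = - \frac{7}{5} + \left(\frac{m^{2}}{5} + \frac{7 m}{5}\right) = - \frac{7}{5} + \frac{m^{2}}{5} + \frac{7 m}{5}$)
$U{\left(n \right)} = -4 + 2 n$ ($U{\left(n \right)} = 2 n - 4 = -4 + 2 n$)
$\left(233 + F\right) \left(U{\left(w{\left(-4 \right)} \right)} + \left(-123 + 59\right)\right) = \left(233 - 44\right) \left(\left(-4 + 2 \left(- \frac{7}{5} + \frac{\left(-4\right)^{2}}{5} + \frac{7}{5} \left(-4\right)\right)\right) + \left(-123 + 59\right)\right) = 189 \left(\left(-4 + 2 \left(- \frac{7}{5} + \frac{1}{5} \cdot 16 - \frac{28}{5}\right)\right) - 64\right) = 189 \left(\left(-4 + 2 \left(- \frac{7}{5} + \frac{16}{5} - \frac{28}{5}\right)\right) - 64\right) = 189 \left(\left(-4 + 2 \left(- \frac{19}{5}\right)\right) - 64\right) = 189 \left(\left(-4 - \frac{38}{5}\right) - 64\right) = 189 \left(- \frac{58}{5} - 64\right) = 189 \left(- \frac{378}{5}\right) = - \frac{71442}{5}$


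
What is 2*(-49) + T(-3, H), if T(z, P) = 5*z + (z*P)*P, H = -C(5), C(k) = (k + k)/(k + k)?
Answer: -116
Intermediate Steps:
C(k) = 1 (C(k) = (2*k)/((2*k)) = (2*k)*(1/(2*k)) = 1)
H = -1 (H = -1*1 = -1)
T(z, P) = 5*z + z*P² (T(z, P) = 5*z + (P*z)*P = 5*z + z*P²)
2*(-49) + T(-3, H) = 2*(-49) - 3*(5 + (-1)²) = -98 - 3*(5 + 1) = -98 - 3*6 = -98 - 18 = -116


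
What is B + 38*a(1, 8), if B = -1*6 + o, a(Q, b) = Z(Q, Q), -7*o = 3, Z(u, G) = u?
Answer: 221/7 ≈ 31.571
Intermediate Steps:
o = -3/7 (o = -1/7*3 = -3/7 ≈ -0.42857)
a(Q, b) = Q
B = -45/7 (B = -1*6 - 3/7 = -6 - 3/7 = -45/7 ≈ -6.4286)
B + 38*a(1, 8) = -45/7 + 38*1 = -45/7 + 38 = 221/7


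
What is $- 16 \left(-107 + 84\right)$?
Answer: $368$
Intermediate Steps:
$- 16 \left(-107 + 84\right) = \left(-16\right) \left(-23\right) = 368$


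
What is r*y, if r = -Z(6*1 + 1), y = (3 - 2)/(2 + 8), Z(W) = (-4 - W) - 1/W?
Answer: 39/35 ≈ 1.1143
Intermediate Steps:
Z(W) = -4 - W - 1/W (Z(W) = (-4 - W) - 1/W = -4 - W - 1/W)
y = 1/10 ≈ 0.10000
r = 78/7 (r = -(-4 - (6*1 + 1) - 1/(6*1 + 1)) = -(-4 - (6 + 1) - 1/(6 + 1)) = -(-4 - 1*7 - 1/7) = -(-4 - 7 - 1*1/7) = -(-4 - 7 - 1/7) = -1*(-78/7) = 78/7 ≈ 11.143)
r*y = (78/7)*(1/10) = 39/35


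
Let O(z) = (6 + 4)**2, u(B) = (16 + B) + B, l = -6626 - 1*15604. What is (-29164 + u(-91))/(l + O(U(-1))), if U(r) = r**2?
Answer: 2933/2213 ≈ 1.3253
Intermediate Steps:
l = -22230 (l = -6626 - 15604 = -22230)
u(B) = 16 + 2*B
O(z) = 100 (O(z) = 10**2 = 100)
(-29164 + u(-91))/(l + O(U(-1))) = (-29164 + (16 + 2*(-91)))/(-22230 + 100) = (-29164 + (16 - 182))/(-22130) = (-29164 - 166)*(-1/22130) = -29330*(-1/22130) = 2933/2213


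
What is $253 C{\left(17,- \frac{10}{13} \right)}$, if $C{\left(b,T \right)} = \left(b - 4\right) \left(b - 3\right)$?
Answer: $46046$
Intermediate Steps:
$C{\left(b,T \right)} = \left(-4 + b\right) \left(-3 + b\right)$
$253 C{\left(17,- \frac{10}{13} \right)} = 253 \left(12 + 17^{2} - 119\right) = 253 \left(12 + 289 - 119\right) = 253 \cdot 182 = 46046$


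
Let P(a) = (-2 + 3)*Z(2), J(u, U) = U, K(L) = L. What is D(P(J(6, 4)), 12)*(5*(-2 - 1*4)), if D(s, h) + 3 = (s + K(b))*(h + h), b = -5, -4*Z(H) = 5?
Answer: 4590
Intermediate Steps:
Z(H) = -5/4 (Z(H) = -¼*5 = -5/4)
P(a) = -5/4 (P(a) = (-2 + 3)*(-5/4) = 1*(-5/4) = -5/4)
D(s, h) = -3 + 2*h*(-5 + s) (D(s, h) = -3 + (s - 5)*(h + h) = -3 + (-5 + s)*(2*h) = -3 + 2*h*(-5 + s))
D(P(J(6, 4)), 12)*(5*(-2 - 1*4)) = (-3 - 10*12 + 2*12*(-5/4))*(5*(-2 - 1*4)) = (-3 - 120 - 30)*(5*(-2 - 4)) = -765*(-6) = -153*(-30) = 4590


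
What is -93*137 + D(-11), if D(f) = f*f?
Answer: -12620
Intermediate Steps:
D(f) = f²
-93*137 + D(-11) = -93*137 + (-11)² = -12741 + 121 = -12620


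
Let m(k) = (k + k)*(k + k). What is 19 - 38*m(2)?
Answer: -589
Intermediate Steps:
m(k) = 4*k² (m(k) = (2*k)*(2*k) = 4*k²)
19 - 38*m(2) = 19 - 152*2² = 19 - 152*4 = 19 - 38*16 = 19 - 608 = -589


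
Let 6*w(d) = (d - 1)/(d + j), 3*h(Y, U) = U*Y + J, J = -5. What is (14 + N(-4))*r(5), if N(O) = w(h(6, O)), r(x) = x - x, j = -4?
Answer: 0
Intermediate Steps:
r(x) = 0
h(Y, U) = -5/3 + U*Y/3 (h(Y, U) = (U*Y - 5)/3 = (-5 + U*Y)/3 = -5/3 + U*Y/3)
w(d) = (-1 + d)/(6*(-4 + d)) (w(d) = ((d - 1)/(d - 4))/6 = ((-1 + d)/(-4 + d))/6 = (-1 + d)/(6*(-4 + d)))
N(O) = (-8/3 + 2*O)/(6*(-17/3 + 2*O)) (N(O) = (-1 + (-5/3 + (⅓)*O*6))/(6*(-4 + (-5/3 + (⅓)*O*6))) = (-1 + (-5/3 + 2*O))/(6*(-4 + (-5/3 + 2*O))) = (-8/3 + 2*O)/(6*(-17/3 + 2*O)))
(14 + N(-4))*r(5) = (14 + (-4 + 3*(-4))/(3*(-17 + 6*(-4))))*0 = (14 + (-4 - 12)/(3*(-17 - 24)))*0 = (14 + (⅓)*(-16)/(-41))*0 = (14 + (⅓)*(-1/41)*(-16))*0 = (14 + 16/123)*0 = (1738/123)*0 = 0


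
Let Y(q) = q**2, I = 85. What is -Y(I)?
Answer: -7225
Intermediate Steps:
-Y(I) = -1*85**2 = -1*7225 = -7225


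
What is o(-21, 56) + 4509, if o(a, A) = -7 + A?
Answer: 4558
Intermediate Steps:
o(-21, 56) + 4509 = (-7 + 56) + 4509 = 49 + 4509 = 4558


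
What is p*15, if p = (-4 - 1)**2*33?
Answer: 12375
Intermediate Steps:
p = 825 (p = (-5)**2*33 = 25*33 = 825)
p*15 = 825*15 = 12375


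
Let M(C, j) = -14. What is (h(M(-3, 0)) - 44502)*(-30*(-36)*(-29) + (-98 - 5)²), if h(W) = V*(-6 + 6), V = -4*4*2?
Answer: 921680922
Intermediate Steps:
V = -32 (V = -16*2 = -32)
h(W) = 0 (h(W) = -32*(-6 + 6) = -32*0 = 0)
(h(M(-3, 0)) - 44502)*(-30*(-36)*(-29) + (-98 - 5)²) = (0 - 44502)*(-30*(-36)*(-29) + (-98 - 5)²) = -44502*(1080*(-29) + (-103)²) = -44502*(-31320 + 10609) = -44502*(-20711) = 921680922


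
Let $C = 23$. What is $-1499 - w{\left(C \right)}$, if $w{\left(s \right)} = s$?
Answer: $-1522$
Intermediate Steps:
$-1499 - w{\left(C \right)} = -1499 - 23 = -1522$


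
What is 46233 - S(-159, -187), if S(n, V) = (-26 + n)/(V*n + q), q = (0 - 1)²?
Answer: 1374692207/29734 ≈ 46233.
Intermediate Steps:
q = 1 (q = (-1)² = 1)
S(n, V) = (-26 + n)/(1 + V*n) (S(n, V) = (-26 + n)/(V*n + 1) = (-26 + n)/(1 + V*n))
46233 - S(-159, -187) = 46233 - (-26 - 159)/(1 - 187*(-159)) = 46233 - (-185)/(1 + 29733) = 46233 - (-185)/29734 = 46233 - 1*(-185/29734) = 46233 + 185/29734 = 1374692207/29734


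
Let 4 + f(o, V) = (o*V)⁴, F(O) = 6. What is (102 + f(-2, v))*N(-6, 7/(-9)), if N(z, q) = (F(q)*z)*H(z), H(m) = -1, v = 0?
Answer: 3528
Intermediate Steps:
f(o, V) = -4 + V⁴*o⁴ (f(o, V) = -4 + (o*V)⁴ = -4 + (V*o)⁴ = -4 + V⁴*o⁴)
N(z, q) = -6*z (N(z, q) = (6*z)*(-1) = -6*z)
(102 + f(-2, v))*N(-6, 7/(-9)) = (102 + (-4 + 0⁴*(-2)⁴))*(-6*(-6)) = (102 + (-4 + 0*16))*36 = (102 + (-4 + 0))*36 = (102 - 4)*36 = 98*36 = 3528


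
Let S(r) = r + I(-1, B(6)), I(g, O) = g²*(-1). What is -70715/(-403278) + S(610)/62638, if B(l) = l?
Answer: 1168760618/6315131841 ≈ 0.18507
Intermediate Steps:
I(g, O) = -g²
S(r) = -1 + r (S(r) = r - 1*(-1)² = r - 1*1 = r - 1 = -1 + r)
-70715/(-403278) + S(610)/62638 = -70715/(-403278) + (-1 + 610)/62638 = -70715*(-1/403278) + 609*(1/62638) = 70715/403278 + 609/62638 = 1168760618/6315131841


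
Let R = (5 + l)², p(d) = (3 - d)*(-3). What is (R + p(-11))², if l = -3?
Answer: 1444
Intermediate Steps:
p(d) = -9 + 3*d
R = 4 (R = (5 - 3)² = 2² = 4)
(R + p(-11))² = (4 + (-9 + 3*(-11)))² = (4 + (-9 - 33))² = (4 - 42)² = (-38)² = 1444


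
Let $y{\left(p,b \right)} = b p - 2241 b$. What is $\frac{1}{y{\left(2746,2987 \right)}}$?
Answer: $\frac{1}{1508435} \approx 6.6294 \cdot 10^{-7}$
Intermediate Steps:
$y{\left(p,b \right)} = - 2241 b + b p$
$\frac{1}{y{\left(2746,2987 \right)}} = \frac{1}{2987 \left(-2241 + 2746\right)} = \frac{1}{2987 \cdot 505} = \frac{1}{1508435}$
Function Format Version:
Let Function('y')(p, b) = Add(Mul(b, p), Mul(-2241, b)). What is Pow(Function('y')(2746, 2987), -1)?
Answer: Rational(1, 1508435) ≈ 6.6294e-7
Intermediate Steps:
Function('y')(p, b) = Add(Mul(-2241, b), Mul(b, p))
Pow(Function('y')(2746, 2987), -1) = Pow(Mul(2987, Add(-2241, 2746)), -1) = Pow(Mul(2987, 505), -1) = Pow(1508435, -1) = Rational(1, 1508435)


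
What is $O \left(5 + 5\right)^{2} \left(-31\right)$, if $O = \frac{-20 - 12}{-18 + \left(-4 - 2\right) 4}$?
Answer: $- \frac{49600}{21} \approx -2361.9$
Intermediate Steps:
$O = \frac{16}{21}$ ($O = - \frac{32}{-18 - 24} = - \frac{32}{-42} = \left(-32\right) \left(- \frac{1}{42}\right) = \frac{16}{21} \approx 0.7619$)
$O \left(5 + 5\right)^{2} \left(-31\right) = \frac{16 \left(5 + 5\right)^{2}}{21} \left(-31\right) = \frac{16 \cdot 10^{2}}{21} \left(-31\right) = \frac{16}{21} \cdot 100 \left(-31\right) = \frac{1600}{21} \left(-31\right) = - \frac{49600}{21}$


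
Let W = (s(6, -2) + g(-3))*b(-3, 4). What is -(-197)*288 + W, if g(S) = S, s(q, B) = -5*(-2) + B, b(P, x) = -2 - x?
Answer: 56706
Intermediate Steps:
s(q, B) = 10 + B
W = -30 (W = ((10 - 2) - 3)*(-2 - 1*4) = (8 - 3)*(-2 - 4) = 5*(-6) = -30)
-(-197)*288 + W = -(-197)*288 - 30 = -197*(-288) - 30 = 56736 - 30 = 56706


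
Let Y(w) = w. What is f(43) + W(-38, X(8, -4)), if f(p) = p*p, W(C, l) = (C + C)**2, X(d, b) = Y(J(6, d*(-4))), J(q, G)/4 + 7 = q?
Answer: 7625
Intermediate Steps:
J(q, G) = -28 + 4*q
X(d, b) = -4 (X(d, b) = -28 + 4*6 = -28 + 24 = -4)
W(C, l) = 4*C**2 (W(C, l) = (2*C)**2 = 4*C**2)
f(p) = p**2
f(43) + W(-38, X(8, -4)) = 43**2 + 4*(-38)**2 = 1849 + 4*1444 = 1849 + 5776 = 7625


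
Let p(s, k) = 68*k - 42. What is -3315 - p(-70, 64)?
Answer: -7625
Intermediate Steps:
p(s, k) = -42 + 68*k
-3315 - p(-70, 64) = -3315 - (-42 + 68*64) = -3315 - (-42 + 4352) = -3315 - 1*4310 = -3315 - 4310 = -7625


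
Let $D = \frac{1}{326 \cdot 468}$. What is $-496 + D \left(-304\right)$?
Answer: $- \frac{9459254}{19071} \approx -496.0$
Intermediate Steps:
$D = \frac{1}{152568}$ ($D = \frac{1}{326} \cdot \frac{1}{468} = \frac{1}{152568} \approx 6.5545 \cdot 10^{-6}$)
$-496 + D \left(-304\right) = -496 + \frac{1}{152568} \left(-304\right) = -496 - \frac{38}{19071} = - \frac{9459254}{19071}$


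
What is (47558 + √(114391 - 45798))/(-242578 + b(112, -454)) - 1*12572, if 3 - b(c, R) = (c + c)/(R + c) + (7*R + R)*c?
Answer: -353011754354/28079851 + 171*√68593/28079851 ≈ -12572.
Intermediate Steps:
b(c, R) = 3 - 8*R*c - 2*c/(R + c) (b(c, R) = 3 - ((c + c)/(R + c) + (7*R + R)*c) = 3 - ((2*c)/(R + c) + (8*R)*c) = 3 - (2*c/(R + c) + 8*R*c) = 3 + (-8*R*c - 2*c/(R + c)) = 3 - 8*R*c - 2*c/(R + c))
(47558 + √(114391 - 45798))/(-242578 + b(112, -454)) - 1*12572 = (47558 + √(114391 - 45798))/(-242578 + (112 + 3*(-454) - 8*(-454)*112² - 8*112*(-454)²)/(-454 + 112)) - 1*12572 = (47558 + √68593)/(-242578 + (112 - 1362 - 8*(-454)*12544 - 8*112*206116)/(-342)) - 12572 = (47558 + √68593)/(-242578 - (112 - 1362 + 45559808 - 184679936)/342) - 12572 = (47558 + √68593)/(-242578 - 1/342*(-139121378)) - 12572 = (47558 + √68593)/(-242578 + 69560689/171) - 12572 = (47558 + √68593)/(28079851/171) - 12572 = (47558 + √68593)*(171/28079851) - 12572 = (8132418/28079851 + 171*√68593/28079851) - 12572 = -353011754354/28079851 + 171*√68593/28079851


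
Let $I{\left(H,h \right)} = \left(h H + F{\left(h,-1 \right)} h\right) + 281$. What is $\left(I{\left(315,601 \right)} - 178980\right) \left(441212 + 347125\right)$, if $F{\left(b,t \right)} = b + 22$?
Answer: $303540490143$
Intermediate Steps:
$F{\left(b,t \right)} = 22 + b$
$I{\left(H,h \right)} = 281 + H h + h \left(22 + h\right)$ ($I{\left(H,h \right)} = \left(h H + \left(22 + h\right) h\right) + 281 = \left(H h + h \left(22 + h\right)\right) + 281 = 281 + H h + h \left(22 + h\right)$)
$\left(I{\left(315,601 \right)} - 178980\right) \left(441212 + 347125\right) = \left(\left(281 + 315 \cdot 601 + 601 \left(22 + 601\right)\right) - 178980\right) \left(441212 + 347125\right) = \left(\left(281 + 189315 + 601 \cdot 623\right) - 178980\right) 788337 = \left(\left(281 + 189315 + 374423\right) - 178980\right) 788337 = \left(564019 - 178980\right) 788337 = 385039 \cdot 788337 = 303540490143$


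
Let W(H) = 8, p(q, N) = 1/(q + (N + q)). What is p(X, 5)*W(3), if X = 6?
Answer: 8/17 ≈ 0.47059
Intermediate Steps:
p(q, N) = 1/(N + 2*q)
p(X, 5)*W(3) = 8/(5 + 2*6) = 8/(5 + 12) = 8/17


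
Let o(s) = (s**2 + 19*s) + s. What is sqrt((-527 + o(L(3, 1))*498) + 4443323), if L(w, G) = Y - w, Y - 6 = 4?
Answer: 3*sqrt(504102) ≈ 2130.0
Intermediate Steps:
Y = 10 (Y = 6 + 4 = 10)
L(w, G) = 10 - w
o(s) = s**2 + 20*s
sqrt((-527 + o(L(3, 1))*498) + 4443323) = sqrt((-527 + ((10 - 1*3)*(20 + (10 - 1*3)))*498) + 4443323) = sqrt((-527 + ((10 - 3)*(20 + (10 - 3)))*498) + 4443323) = sqrt((-527 + (7*(20 + 7))*498) + 4443323) = sqrt((-527 + (7*27)*498) + 4443323) = sqrt((-527 + 189*498) + 4443323) = sqrt((-527 + 94122) + 4443323) = sqrt(93595 + 4443323) = sqrt(4536918) = 3*sqrt(504102)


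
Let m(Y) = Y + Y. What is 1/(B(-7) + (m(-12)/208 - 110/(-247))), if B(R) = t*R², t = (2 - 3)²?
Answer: 494/24369 ≈ 0.020272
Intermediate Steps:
m(Y) = 2*Y
t = 1 (t = (-1)² = 1)
B(R) = R² (B(R) = 1*R² = R²)
1/(B(-7) + (m(-12)/208 - 110/(-247))) = 1/((-7)² + ((2*(-12))/208 - 110/(-247))) = 1/(49 + (-24*1/208 - 110*(-1/247))) = 1/(49 + (-3/26 + 110/247)) = 1/(49 + 163/494) = 1/(24369/494) = 494/24369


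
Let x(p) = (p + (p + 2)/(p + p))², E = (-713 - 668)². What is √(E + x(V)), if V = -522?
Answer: 5*√5937767641/261 ≈ 1476.2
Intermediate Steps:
E = 1907161 (E = (-1381)² = 1907161)
x(p) = (p + (2 + p)/(2*p))² (x(p) = (p + (2 + p)/((2*p)))² = (p + (2 + p)*(1/(2*p)))² = (p + (2 + p)/(2*p))²)
√(E + x(V)) = √(1907161 + (¼)*(2 - 522 + 2*(-522)²)²/(-522)²) = √(1907161 + (¼)*(1/272484)*(2 - 522 + 2*272484)²) = √(1907161 + (¼)*(1/272484)*(2 - 522 + 544968)²) = √(1907161 + (¼)*(1/272484)*544448²) = √(1907161 + (¼)*(1/272484)*296423624704) = √(1907161 + 18526476544/68121) = √(148444191025/68121) = 5*√5937767641/261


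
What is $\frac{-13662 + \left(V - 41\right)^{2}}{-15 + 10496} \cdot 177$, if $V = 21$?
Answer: $- \frac{2347374}{10481} \approx -223.96$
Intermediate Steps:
$\frac{-13662 + \left(V - 41\right)^{2}}{-15 + 10496} \cdot 177 = \frac{-13662 + \left(21 - 41\right)^{2}}{-15 + 10496} \cdot 177 = \frac{-13662 + \left(-20\right)^{2}}{10481} \cdot 177 = \left(-13662 + 400\right) \frac{1}{10481} \cdot 177 = \left(-13262\right) \frac{1}{10481} \cdot 177 = \left(- \frac{13262}{10481}\right) 177 = - \frac{2347374}{10481}$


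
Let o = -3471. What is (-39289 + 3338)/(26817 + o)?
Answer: -35951/23346 ≈ -1.5399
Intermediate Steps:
(-39289 + 3338)/(26817 + o) = (-39289 + 3338)/(26817 - 3471) = -35951/23346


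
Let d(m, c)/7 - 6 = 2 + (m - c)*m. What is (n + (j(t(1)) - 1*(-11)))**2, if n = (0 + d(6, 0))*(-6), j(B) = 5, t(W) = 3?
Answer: 3356224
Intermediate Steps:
d(m, c) = 56 + 7*m*(m - c) (d(m, c) = 42 + 7*(2 + (m - c)*m) = 42 + 7*(2 + m*(m - c)) = 42 + (14 + 7*m*(m - c)) = 56 + 7*m*(m - c))
n = -1848 (n = (0 + (56 + 7*6**2 - 7*0*6))*(-6) = (0 + (56 + 7*36 + 0))*(-6) = (0 + (56 + 252 + 0))*(-6) = (0 + 308)*(-6) = 308*(-6) = -1848)
(n + (j(t(1)) - 1*(-11)))**2 = (-1848 + (5 - 1*(-11)))**2 = (-1848 + (5 + 11))**2 = (-1848 + 16)**2 = (-1832)**2 = 3356224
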